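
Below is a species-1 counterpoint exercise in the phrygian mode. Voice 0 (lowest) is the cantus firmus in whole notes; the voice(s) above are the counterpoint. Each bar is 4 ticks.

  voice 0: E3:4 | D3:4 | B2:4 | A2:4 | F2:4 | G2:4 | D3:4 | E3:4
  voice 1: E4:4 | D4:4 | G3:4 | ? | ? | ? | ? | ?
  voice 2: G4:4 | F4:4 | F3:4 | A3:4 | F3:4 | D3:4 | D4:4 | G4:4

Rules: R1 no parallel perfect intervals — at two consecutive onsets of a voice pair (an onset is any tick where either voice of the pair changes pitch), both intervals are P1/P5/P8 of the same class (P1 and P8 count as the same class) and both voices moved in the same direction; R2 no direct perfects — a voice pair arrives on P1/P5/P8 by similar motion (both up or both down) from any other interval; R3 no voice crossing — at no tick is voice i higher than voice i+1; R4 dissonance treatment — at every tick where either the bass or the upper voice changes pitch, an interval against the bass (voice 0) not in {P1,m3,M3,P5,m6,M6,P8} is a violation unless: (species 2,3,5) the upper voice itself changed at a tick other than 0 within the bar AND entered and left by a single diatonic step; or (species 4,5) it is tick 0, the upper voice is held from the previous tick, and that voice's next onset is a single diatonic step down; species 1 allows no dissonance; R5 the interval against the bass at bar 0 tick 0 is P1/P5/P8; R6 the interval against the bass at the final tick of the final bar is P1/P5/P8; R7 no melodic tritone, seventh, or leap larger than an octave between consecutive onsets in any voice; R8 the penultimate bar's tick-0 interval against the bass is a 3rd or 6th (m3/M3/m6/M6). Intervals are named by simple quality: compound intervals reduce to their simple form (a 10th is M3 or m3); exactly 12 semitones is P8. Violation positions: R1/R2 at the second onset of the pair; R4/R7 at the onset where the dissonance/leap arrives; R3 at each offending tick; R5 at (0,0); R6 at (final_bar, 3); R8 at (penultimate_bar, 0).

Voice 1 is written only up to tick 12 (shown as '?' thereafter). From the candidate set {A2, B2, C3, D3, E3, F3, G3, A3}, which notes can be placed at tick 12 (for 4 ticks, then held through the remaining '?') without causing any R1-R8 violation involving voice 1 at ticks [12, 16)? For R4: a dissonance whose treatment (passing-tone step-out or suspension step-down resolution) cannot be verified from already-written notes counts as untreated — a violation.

A2: violates R2,R7
B2: violates R4
C3: legal
D3: violates R4
E3: violates R2
F3: legal
G3: violates R4
A3: violates R2

{C3, F3}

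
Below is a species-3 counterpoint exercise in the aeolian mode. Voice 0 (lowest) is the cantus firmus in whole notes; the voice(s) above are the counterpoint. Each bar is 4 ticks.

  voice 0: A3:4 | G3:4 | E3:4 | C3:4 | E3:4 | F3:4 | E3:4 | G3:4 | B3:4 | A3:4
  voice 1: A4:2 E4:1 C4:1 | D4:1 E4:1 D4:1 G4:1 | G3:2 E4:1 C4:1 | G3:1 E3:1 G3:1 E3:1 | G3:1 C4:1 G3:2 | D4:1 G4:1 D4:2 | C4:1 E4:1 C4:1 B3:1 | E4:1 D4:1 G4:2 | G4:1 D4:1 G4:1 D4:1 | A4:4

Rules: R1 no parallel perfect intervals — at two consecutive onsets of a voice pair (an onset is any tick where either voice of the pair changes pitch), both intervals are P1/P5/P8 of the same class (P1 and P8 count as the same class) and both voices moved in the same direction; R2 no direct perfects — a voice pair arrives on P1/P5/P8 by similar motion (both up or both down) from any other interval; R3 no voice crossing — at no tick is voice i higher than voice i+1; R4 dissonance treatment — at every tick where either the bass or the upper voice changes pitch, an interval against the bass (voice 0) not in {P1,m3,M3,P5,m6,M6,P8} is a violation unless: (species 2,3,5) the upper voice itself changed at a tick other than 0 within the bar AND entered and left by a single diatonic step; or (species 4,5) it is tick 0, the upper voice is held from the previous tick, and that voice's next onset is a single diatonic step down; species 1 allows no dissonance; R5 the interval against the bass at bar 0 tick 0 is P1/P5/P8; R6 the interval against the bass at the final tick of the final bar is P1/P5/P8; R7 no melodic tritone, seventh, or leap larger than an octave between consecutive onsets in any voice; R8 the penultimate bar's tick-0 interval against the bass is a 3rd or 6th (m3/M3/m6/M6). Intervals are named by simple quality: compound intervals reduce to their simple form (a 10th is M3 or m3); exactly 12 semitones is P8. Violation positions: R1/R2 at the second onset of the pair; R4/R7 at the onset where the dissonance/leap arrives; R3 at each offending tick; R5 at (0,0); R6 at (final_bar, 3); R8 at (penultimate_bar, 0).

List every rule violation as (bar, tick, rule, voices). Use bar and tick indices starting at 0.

(3, 0, R2, (0, 1))
(5, 1, R4, (0, 1))

bar 0: v0=A3 v1=A4 downbeat P8
bar 1: v0=G3 v1=D4 downbeat P5
bar 2: v0=E3 v1=G3 downbeat m3
bar 3: v0=C3 v1=G3 downbeat P5
bar 4: v0=E3 v1=G3 downbeat m3
bar 5: v0=F3 v1=D4 downbeat M6
bar 6: v0=E3 v1=C4 downbeat m6
bar 7: v0=G3 v1=E4 downbeat M6
bar 8: v0=B3 v1=G4 downbeat m6
bar 9: v0=A3 v1=A4 downbeat P8
  -> R2 @ bar 3 tick 0 v(0, 1): E3/C4 m6 -> C3/G3 P5 similar
  -> R4 @ bar 5 tick 1 v(0, 1): F3/G4 M2 untreated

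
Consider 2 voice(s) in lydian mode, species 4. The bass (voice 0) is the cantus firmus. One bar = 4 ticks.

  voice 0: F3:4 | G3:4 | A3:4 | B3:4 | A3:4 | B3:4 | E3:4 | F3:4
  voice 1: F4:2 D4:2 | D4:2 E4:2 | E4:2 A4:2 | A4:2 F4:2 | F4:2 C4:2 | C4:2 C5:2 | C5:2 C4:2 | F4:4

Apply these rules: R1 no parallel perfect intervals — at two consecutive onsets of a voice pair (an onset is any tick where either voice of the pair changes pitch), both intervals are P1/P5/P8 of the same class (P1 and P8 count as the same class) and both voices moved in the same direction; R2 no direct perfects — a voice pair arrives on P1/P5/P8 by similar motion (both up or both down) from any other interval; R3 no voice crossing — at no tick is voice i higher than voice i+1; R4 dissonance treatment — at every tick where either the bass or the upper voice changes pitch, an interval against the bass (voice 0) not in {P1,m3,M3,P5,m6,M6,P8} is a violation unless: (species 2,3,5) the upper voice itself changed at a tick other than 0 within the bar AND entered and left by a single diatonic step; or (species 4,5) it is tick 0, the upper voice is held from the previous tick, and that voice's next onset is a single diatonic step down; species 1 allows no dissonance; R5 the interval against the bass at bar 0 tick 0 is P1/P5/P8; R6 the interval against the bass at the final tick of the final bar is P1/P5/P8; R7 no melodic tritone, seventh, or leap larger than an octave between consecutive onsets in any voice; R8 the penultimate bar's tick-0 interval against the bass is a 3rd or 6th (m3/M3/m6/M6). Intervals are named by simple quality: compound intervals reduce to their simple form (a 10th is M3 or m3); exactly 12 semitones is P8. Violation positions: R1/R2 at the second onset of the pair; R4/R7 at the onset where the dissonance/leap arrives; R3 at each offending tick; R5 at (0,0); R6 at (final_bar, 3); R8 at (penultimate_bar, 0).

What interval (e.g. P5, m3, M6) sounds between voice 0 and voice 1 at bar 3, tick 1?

m7

voice 0=B3 voice 1=A4 -> m7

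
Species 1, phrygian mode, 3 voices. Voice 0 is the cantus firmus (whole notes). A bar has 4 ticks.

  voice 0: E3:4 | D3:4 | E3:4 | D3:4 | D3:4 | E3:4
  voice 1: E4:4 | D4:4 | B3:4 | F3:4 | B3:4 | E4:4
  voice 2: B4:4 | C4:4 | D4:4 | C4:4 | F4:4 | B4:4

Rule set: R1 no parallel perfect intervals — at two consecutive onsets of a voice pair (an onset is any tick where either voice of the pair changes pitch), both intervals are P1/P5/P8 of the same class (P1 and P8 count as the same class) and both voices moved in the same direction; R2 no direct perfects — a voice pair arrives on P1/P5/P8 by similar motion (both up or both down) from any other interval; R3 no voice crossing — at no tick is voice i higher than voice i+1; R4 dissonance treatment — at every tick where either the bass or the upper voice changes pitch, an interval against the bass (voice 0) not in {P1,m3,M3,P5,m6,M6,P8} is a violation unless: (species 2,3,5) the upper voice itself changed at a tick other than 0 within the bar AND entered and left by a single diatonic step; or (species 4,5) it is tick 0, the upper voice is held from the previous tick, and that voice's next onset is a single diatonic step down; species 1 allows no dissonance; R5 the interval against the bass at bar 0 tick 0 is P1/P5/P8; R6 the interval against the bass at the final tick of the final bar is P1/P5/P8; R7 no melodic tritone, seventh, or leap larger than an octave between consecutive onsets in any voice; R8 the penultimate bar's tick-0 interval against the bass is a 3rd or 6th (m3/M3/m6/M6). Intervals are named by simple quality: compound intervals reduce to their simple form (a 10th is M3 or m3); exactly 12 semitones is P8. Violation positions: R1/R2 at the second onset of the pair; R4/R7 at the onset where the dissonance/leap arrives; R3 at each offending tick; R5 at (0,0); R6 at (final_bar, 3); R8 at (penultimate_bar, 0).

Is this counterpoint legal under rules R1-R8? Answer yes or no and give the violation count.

No (16 violations)

bar 0: v0=E3 v1=E4 v2=B4 (P5)
bar 1: v0=D3 v1=D4 v2=C4 (m7)
bar 2: v0=E3 v1=B3 v2=D4 (m7)
bar 3: v0=D3 v1=F3 v2=C4 (m7)
bar 4: v0=D3 v1=B3 v2=F4 (m3)
bar 5: v0=E3 v1=E4 v2=B4 (P5)
  R1 @ bar1.0: E3/E4 P8 -> D3/D4 P8 similar
  R3 @ bar1.0: D4 above C4
  R4 @ bar1.0: D3/C4 m7 untreated
  R7 @ bar1.0: B4->C4 leap 11st
  R3 @ bar1.1: D4 above C4
  R3 @ bar1.2: D4 above C4
  R3 @ bar1.3: D4 above C4
  R4 @ bar2.0: E3/D4 m7 untreated
  R2 @ bar3.0: B3/D4 m3 -> F3/C4 P5 similar
  R4 @ bar3.0: D3/C4 m7 untreated
  R7 @ bar3.0: B3->F3 leap 6st
  R7 @ bar4.0: F3->B3 leap 6st
  R2 @ bar5.0: D3/B3 M6 -> E3/E4 P8 similar
  R2 @ bar5.0: D3/F4 m3 -> E3/B4 P5 similar
  R2 @ bar5.0: B3/F4 TT -> E4/B4 P5 similar
  R7 @ bar5.0: F4->B4 leap 6st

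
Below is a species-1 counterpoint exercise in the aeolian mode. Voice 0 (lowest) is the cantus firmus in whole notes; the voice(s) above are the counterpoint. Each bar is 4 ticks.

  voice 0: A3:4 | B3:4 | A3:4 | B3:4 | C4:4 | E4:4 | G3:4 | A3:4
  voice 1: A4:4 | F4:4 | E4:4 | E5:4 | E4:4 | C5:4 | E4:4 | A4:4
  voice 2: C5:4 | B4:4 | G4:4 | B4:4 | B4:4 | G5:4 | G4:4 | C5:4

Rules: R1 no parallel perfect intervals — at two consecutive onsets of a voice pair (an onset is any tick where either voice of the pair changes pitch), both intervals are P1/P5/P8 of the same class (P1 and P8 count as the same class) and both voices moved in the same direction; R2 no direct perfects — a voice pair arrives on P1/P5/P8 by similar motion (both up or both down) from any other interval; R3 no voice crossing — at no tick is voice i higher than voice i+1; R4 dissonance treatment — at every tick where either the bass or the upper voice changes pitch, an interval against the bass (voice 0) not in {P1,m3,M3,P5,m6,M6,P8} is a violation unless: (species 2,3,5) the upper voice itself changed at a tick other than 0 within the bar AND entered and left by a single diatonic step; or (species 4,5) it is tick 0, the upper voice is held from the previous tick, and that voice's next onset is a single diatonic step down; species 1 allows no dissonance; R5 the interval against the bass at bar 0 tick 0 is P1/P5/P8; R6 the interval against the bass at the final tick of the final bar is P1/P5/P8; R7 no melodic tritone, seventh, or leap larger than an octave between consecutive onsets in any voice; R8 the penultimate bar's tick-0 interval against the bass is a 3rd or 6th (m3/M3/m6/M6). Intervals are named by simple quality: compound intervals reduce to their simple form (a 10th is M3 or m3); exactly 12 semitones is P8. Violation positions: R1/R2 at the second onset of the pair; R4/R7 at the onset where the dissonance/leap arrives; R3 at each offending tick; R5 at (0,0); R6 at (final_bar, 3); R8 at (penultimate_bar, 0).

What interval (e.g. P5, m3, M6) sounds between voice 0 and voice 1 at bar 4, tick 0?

M3

voice 0=C4 voice 1=E4 -> M3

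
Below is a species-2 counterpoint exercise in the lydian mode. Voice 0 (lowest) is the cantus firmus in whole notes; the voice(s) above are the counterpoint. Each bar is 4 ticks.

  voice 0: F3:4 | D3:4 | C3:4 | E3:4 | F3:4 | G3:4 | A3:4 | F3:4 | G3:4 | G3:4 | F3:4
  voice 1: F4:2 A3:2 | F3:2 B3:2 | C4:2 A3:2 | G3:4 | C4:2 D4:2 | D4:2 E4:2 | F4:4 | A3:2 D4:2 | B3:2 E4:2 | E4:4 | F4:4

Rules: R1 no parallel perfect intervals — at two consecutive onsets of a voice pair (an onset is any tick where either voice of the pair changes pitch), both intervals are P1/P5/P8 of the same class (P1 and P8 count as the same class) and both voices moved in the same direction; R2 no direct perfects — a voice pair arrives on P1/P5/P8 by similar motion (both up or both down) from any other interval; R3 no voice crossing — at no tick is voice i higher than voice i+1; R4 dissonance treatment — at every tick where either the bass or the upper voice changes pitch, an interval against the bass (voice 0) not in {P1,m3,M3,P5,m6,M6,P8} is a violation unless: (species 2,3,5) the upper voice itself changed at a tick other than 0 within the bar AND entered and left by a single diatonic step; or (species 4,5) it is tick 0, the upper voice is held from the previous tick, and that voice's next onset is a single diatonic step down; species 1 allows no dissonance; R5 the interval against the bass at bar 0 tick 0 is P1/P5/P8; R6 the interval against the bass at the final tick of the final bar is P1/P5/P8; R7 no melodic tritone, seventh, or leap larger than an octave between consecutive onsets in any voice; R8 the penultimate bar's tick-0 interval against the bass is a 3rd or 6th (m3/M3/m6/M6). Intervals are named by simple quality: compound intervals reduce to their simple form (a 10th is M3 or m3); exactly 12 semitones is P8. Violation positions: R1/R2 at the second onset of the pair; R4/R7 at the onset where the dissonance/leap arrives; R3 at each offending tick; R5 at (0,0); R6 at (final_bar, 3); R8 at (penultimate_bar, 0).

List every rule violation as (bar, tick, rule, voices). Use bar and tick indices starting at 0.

bar 0: v0=F3 v1=F4 downbeat P8
bar 1: v0=D3 v1=F3 downbeat m3
bar 2: v0=C3 v1=C4 downbeat P8
bar 3: v0=E3 v1=G3 downbeat m3
bar 4: v0=F3 v1=C4 downbeat P5
bar 5: v0=G3 v1=D4 downbeat P5
bar 6: v0=A3 v1=F4 downbeat m6
bar 7: v0=F3 v1=A3 downbeat M3
bar 8: v0=G3 v1=B3 downbeat M3
bar 9: v0=G3 v1=E4 downbeat M6
bar 10: v0=F3 v1=F4 downbeat P8
  -> R7 @ bar 1 tick 2 v(1,): F3->B3 leap 6st
  -> R2 @ bar 4 tick 0 v(0, 1): E3/G3 m3 -> F3/C4 P5 similar

(1, 2, R7, (1,))
(4, 0, R2, (0, 1))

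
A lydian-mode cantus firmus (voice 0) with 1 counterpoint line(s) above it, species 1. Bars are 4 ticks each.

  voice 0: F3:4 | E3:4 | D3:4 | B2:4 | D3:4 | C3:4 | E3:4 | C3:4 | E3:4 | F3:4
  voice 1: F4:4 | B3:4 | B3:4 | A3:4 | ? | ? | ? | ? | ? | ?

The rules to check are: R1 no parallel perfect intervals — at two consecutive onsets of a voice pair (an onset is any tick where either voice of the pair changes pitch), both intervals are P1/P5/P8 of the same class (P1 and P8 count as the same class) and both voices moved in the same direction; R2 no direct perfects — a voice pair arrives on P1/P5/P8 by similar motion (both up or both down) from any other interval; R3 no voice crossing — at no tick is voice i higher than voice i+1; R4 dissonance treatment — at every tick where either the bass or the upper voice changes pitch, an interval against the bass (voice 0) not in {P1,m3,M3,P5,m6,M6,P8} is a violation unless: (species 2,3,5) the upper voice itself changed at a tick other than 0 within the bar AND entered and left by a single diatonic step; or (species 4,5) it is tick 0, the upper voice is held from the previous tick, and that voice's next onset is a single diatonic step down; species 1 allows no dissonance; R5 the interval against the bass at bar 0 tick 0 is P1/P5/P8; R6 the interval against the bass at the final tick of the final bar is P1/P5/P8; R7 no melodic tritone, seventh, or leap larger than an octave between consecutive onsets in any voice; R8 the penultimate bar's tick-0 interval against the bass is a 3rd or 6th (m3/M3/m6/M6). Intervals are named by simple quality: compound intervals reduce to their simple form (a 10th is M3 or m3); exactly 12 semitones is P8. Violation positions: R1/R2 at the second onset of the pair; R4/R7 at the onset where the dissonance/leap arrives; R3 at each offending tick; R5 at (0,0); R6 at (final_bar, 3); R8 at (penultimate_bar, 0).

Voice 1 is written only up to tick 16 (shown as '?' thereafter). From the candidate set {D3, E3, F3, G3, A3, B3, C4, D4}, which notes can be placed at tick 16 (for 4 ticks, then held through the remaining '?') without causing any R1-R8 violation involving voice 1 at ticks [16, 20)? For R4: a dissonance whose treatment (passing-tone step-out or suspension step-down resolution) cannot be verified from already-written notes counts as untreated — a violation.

D3: legal
E3: violates R4
F3: legal
G3: violates R4
A3: legal
B3: legal
C4: violates R4
D4: violates R2

{A3, B3, D3, F3}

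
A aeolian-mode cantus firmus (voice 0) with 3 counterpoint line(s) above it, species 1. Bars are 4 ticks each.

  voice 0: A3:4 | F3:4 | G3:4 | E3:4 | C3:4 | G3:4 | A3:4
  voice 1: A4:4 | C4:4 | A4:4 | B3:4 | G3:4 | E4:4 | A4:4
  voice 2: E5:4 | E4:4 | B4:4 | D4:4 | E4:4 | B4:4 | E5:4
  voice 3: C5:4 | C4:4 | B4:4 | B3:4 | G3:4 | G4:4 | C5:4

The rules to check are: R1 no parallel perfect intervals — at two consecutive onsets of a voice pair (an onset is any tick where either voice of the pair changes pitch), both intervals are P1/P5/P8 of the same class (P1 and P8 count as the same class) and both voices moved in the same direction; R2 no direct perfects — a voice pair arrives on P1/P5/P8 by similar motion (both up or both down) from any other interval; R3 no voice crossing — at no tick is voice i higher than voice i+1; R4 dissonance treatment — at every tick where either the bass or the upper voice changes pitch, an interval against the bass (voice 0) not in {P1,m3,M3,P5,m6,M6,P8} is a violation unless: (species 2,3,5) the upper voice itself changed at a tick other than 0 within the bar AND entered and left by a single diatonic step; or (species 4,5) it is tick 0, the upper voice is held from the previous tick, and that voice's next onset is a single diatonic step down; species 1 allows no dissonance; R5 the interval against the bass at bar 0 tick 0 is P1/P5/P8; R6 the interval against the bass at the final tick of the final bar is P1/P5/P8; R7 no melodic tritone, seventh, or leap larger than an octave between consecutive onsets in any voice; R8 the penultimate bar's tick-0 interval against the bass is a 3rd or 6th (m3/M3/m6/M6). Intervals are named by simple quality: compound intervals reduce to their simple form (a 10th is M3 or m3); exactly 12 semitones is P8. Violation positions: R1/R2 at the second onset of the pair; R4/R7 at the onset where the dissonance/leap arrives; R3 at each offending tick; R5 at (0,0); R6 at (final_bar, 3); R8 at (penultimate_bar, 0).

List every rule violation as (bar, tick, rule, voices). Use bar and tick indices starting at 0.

(0, 0, R3, (2, 3))
(0, 0, R5, (0, 3))
(0, 1, R3, (2, 3))
(0, 2, R3, (2, 3))
(0, 3, R3, (2, 3))
(1, 0, R2, (0, 1))
(1, 0, R2, (0, 3))
(1, 0, R2, (1, 3))
(1, 0, R3, (2, 3))
(1, 0, R4, (0, 2))
(1, 1, R3, (2, 3))
(1, 2, R3, (2, 3))
(1, 3, R3, (2, 3))
(2, 0, R2, (2, 3))
(2, 0, R4, (0, 1))
(2, 0, R7, (3,))
(3, 0, R2, (0, 1))
(3, 0, R2, (0, 3))
(3, 0, R2, (1, 3))
(3, 0, R3, (2, 3))
(3, 0, R4, (0, 2))
(3, 0, R7, (1,))
(3, 1, R3, (2, 3))
(3, 2, R3, (2, 3))
(3, 3, R3, (2, 3))
(4, 0, R1, (0, 1))
(4, 0, R1, (0, 3))
(4, 0, R1, (1, 3))
(4, 0, R3, (2, 3))
(4, 1, R3, (2, 3))
(4, 2, R3, (2, 3))
(4, 3, R3, (2, 3))
(5, 0, R2, (0, 3))
(5, 0, R2, (1, 2))
(5, 0, R3, (2, 3))
(5, 0, R8, (0, 3))
(5, 1, R3, (2, 3))
(5, 2, R3, (2, 3))
(5, 3, R3, (2, 3))
(6, 0, R1, (1, 2))
(6, 0, R2, (0, 1))
(6, 0, R2, (0, 2))
(6, 0, R3, (2, 3))
(6, 1, R3, (2, 3))
(6, 2, R3, (2, 3))
(6, 3, R3, (2, 3))
(6, 3, R6, (0, 3))

bar 0: v0=A3 v1=A4 v2=E5 v3=C5 downbeat m3
bar 1: v0=F3 v1=C4 v2=E4 v3=C4 downbeat P5
bar 2: v0=G3 v1=A4 v2=B4 v3=B4 downbeat M3
bar 3: v0=E3 v1=B3 v2=D4 v3=B3 downbeat P5
bar 4: v0=C3 v1=G3 v2=E4 v3=G3 downbeat P5
bar 5: v0=G3 v1=E4 v2=B4 v3=G4 downbeat P8
bar 6: v0=A3 v1=A4 v2=E5 v3=C5 downbeat m3
  -> R3 @ bar 0 tick 0 v(2, 3): E5 above C5
  -> R5 @ bar 0 tick 0 v(0, 3): opens on m3
  -> R3 @ bar 0 tick 1 v(2, 3): E5 above C5
  -> R3 @ bar 0 tick 2 v(2, 3): E5 above C5
  -> R3 @ bar 0 tick 3 v(2, 3): E5 above C5
  -> R2 @ bar 1 tick 0 v(0, 1): A3/A4 P8 -> F3/C4 P5 similar
  -> R2 @ bar 1 tick 0 v(0, 3): A3/C5 m3 -> F3/C4 P5 similar
  -> R2 @ bar 1 tick 0 v(1, 3): A4/C5 m3 -> C4/C4 P1 similar
  -> R3 @ bar 1 tick 0 v(2, 3): E4 above C4
  -> R4 @ bar 1 tick 0 v(0, 2): F3/E4 M7 untreated
  -> R3 @ bar 1 tick 1 v(2, 3): E4 above C4
  -> R3 @ bar 1 tick 2 v(2, 3): E4 above C4
  -> R3 @ bar 1 tick 3 v(2, 3): E4 above C4
  -> R2 @ bar 2 tick 0 v(2, 3): E4/C4 M3 -> B4/B4 P1 similar
  -> R4 @ bar 2 tick 0 v(0, 1): G3/A4 M2 untreated
  -> R7 @ bar 2 tick 0 v(3,): C4->B4 leap 11st
  -> R2 @ bar 3 tick 0 v(0, 1): G3/A4 M2 -> E3/B3 P5 similar
  -> R2 @ bar 3 tick 0 v(0, 3): G3/B4 M3 -> E3/B3 P5 similar
  -> R2 @ bar 3 tick 0 v(1, 3): A4/B4 M2 -> B3/B3 P1 similar
  -> R3 @ bar 3 tick 0 v(2, 3): D4 above B3
  -> R4 @ bar 3 tick 0 v(0, 2): E3/D4 m7 untreated
  -> R7 @ bar 3 tick 0 v(1,): A4->B3 leap 10st
  -> R3 @ bar 3 tick 1 v(2, 3): D4 above B3
  -> R3 @ bar 3 tick 2 v(2, 3): D4 above B3
  -> R3 @ bar 3 tick 3 v(2, 3): D4 above B3
  -> R1 @ bar 4 tick 0 v(0, 1): E3/B3 P5 -> C3/G3 P5 similar
  -> R1 @ bar 4 tick 0 v(0, 3): E3/B3 P5 -> C3/G3 P5 similar
  -> R1 @ bar 4 tick 0 v(1, 3): B3/B3 P1 -> G3/G3 P1 similar
  -> R3 @ bar 4 tick 0 v(2, 3): E4 above G3
  -> R3 @ bar 4 tick 1 v(2, 3): E4 above G3
  -> R3 @ bar 4 tick 2 v(2, 3): E4 above G3
  -> R3 @ bar 4 tick 3 v(2, 3): E4 above G3
  -> R2 @ bar 5 tick 0 v(0, 3): C3/G3 P5 -> G3/G4 P8 similar
  -> R2 @ bar 5 tick 0 v(1, 2): G3/E4 M6 -> E4/B4 P5 similar
  -> R3 @ bar 5 tick 0 v(2, 3): B4 above G4
  -> R8 @ bar 5 tick 0 v(0, 3): penult P8 not 3rd/6th
  -> R3 @ bar 5 tick 1 v(2, 3): B4 above G4
  -> R3 @ bar 5 tick 2 v(2, 3): B4 above G4
  -> R3 @ bar 5 tick 3 v(2, 3): B4 above G4
  -> R1 @ bar 6 tick 0 v(1, 2): E4/B4 P5 -> A4/E5 P5 similar
  -> R2 @ bar 6 tick 0 v(0, 1): G3/E4 M6 -> A3/A4 P8 similar
  -> R2 @ bar 6 tick 0 v(0, 2): G3/B4 M3 -> A3/E5 P5 similar
  -> R3 @ bar 6 tick 0 v(2, 3): E5 above C5
  -> R3 @ bar 6 tick 1 v(2, 3): E5 above C5
  -> R3 @ bar 6 tick 2 v(2, 3): E5 above C5
  -> R3 @ bar 6 tick 3 v(2, 3): E5 above C5
  -> R6 @ bar 6 tick 3 v(0, 3): closes on m3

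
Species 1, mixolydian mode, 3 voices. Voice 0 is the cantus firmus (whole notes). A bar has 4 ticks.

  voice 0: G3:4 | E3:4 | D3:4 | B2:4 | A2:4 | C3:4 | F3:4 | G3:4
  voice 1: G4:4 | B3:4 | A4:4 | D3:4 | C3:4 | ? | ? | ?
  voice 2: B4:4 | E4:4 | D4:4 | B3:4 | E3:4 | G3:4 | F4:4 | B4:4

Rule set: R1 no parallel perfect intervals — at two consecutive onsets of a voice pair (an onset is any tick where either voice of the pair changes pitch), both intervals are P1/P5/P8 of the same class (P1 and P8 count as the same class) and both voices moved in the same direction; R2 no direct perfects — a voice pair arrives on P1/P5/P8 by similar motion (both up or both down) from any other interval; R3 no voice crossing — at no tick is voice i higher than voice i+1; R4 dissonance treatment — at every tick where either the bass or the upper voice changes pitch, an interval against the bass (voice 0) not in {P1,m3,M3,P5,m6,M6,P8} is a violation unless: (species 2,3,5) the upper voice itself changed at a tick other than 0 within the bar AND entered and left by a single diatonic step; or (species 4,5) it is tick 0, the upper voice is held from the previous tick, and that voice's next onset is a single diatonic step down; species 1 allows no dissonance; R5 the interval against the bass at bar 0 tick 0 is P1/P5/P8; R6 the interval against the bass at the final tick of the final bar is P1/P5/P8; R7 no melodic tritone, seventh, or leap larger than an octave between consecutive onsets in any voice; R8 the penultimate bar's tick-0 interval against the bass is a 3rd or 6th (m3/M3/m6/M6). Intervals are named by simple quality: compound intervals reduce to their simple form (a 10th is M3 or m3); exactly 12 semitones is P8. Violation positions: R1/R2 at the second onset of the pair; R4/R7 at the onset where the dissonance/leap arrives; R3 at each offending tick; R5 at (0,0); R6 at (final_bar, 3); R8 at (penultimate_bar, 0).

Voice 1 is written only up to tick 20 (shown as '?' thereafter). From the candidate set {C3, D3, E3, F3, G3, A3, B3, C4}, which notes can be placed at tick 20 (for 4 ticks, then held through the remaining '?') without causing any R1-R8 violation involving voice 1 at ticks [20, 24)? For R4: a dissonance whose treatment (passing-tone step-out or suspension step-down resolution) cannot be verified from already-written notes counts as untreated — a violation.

{C3, E3}

C3: legal
D3: violates R4
E3: legal
F3: violates R4
G3: violates R2
A3: violates R3
B3: violates R3,R4,R7
C4: violates R2,R3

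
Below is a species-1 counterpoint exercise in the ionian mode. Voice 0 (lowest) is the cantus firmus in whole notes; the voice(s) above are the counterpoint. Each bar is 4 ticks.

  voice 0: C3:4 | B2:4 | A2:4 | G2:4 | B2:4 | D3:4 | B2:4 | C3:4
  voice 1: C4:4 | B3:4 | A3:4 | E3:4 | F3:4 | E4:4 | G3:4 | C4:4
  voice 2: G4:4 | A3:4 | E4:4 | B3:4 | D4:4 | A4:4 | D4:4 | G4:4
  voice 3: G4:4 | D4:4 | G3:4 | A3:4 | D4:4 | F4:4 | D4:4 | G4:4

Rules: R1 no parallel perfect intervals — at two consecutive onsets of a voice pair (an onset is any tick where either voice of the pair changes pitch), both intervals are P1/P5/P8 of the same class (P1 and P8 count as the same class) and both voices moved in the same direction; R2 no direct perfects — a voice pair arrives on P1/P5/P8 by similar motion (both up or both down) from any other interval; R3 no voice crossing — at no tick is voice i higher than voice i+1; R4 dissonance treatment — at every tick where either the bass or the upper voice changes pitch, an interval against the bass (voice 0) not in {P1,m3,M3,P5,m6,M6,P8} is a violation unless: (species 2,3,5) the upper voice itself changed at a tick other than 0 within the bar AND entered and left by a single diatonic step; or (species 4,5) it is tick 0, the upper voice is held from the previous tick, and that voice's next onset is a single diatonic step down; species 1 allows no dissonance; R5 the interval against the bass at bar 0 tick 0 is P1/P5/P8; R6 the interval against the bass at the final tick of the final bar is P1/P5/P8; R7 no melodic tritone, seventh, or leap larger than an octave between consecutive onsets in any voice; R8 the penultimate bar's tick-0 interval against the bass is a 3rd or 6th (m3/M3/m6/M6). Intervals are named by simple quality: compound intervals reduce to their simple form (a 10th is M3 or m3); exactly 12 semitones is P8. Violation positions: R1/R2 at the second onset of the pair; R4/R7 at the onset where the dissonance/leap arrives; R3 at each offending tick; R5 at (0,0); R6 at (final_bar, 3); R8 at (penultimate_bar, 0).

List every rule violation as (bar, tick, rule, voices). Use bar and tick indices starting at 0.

bar 0: v0=C3 v1=C4 v2=G4 v3=G4 downbeat P5
bar 1: v0=B2 v1=B3 v2=A3 v3=D4 downbeat m3
bar 2: v0=A2 v1=A3 v2=E4 v3=G3 downbeat m7
bar 3: v0=G2 v1=E3 v2=B3 v3=A3 downbeat M2
bar 4: v0=B2 v1=F3 v2=D4 v3=D4 downbeat m3
bar 5: v0=D3 v1=E4 v2=A4 v3=F4 downbeat m3
bar 6: v0=B2 v1=G3 v2=D4 v3=D4 downbeat m3
bar 7: v0=C3 v1=C4 v2=G4 v3=G4 downbeat P5
  -> R1 @ bar 1 tick 0 v(0, 1): C3/C4 P8 -> B2/B3 P8 similar
  -> R3 @ bar 1 tick 0 v(1, 2): B3 above A3
  -> R4 @ bar 1 tick 0 v(0, 2): B2/A3 m7 untreated
  -> R7 @ bar 1 tick 0 v(2,): G4->A3 leap 10st
  -> R3 @ bar 1 tick 1 v(1, 2): B3 above A3
  -> R3 @ bar 1 tick 2 v(1, 2): B3 above A3
  -> R3 @ bar 1 tick 3 v(1, 2): B3 above A3
  -> R1 @ bar 2 tick 0 v(0, 1): B2/B3 P8 -> A2/A3 P8 similar
  -> R3 @ bar 2 tick 0 v(2, 3): E4 above G3
  -> R4 @ bar 2 tick 0 v(0, 3): A2/G3 m7 untreated
  -> R3 @ bar 2 tick 1 v(2, 3): E4 above G3
  -> R3 @ bar 2 tick 2 v(2, 3): E4 above G3
  -> R3 @ bar 2 tick 3 v(2, 3): E4 above G3
  -> R1 @ bar 3 tick 0 v(1, 2): A3/E4 P5 -> E3/B3 P5 similar
  -> R3 @ bar 3 tick 0 v(2, 3): B3 above A3
  -> R4 @ bar 3 tick 0 v(0, 3): G2/A3 M2 untreated
  -> R3 @ bar 3 tick 1 v(2, 3): B3 above A3
  -> R3 @ bar 3 tick 2 v(2, 3): B3 above A3
  -> R3 @ bar 3 tick 3 v(2, 3): B3 above A3
  -> R2 @ bar 4 tick 0 v(2, 3): B3/A3 M2 -> D4/D4 P1 similar
  -> R4 @ bar 4 tick 0 v(0, 1): B2/F3 TT untreated
  -> R2 @ bar 5 tick 0 v(0, 2): B2/D4 m3 -> D3/A4 P5 similar
  -> R3 @ bar 5 tick 0 v(2, 3): A4 above F4
  -> R4 @ bar 5 tick 0 v(0, 1): D3/E4 M2 untreated
  -> R7 @ bar 5 tick 0 v(1,): F3->E4 leap 11st
  -> R3 @ bar 5 tick 1 v(2, 3): A4 above F4
  -> R3 @ bar 5 tick 2 v(2, 3): A4 above F4
  -> R3 @ bar 5 tick 3 v(2, 3): A4 above F4
  -> R2 @ bar 6 tick 0 v(1, 2): E4/A4 P4 -> G3/D4 P5 similar
  -> R2 @ bar 6 tick 0 v(1, 3): E4/F4 m2 -> G3/D4 P5 similar
  -> R2 @ bar 6 tick 0 v(2, 3): A4/F4 M3 -> D4/D4 P1 similar
  -> R1 @ bar 7 tick 0 v(1, 2): G3/D4 P5 -> C4/G4 P5 similar
  -> R1 @ bar 7 tick 0 v(1, 3): G3/D4 P5 -> C4/G4 P5 similar
  -> R1 @ bar 7 tick 0 v(2, 3): D4/D4 P1 -> G4/G4 P1 similar
  -> R2 @ bar 7 tick 0 v(0, 1): B2/G3 m6 -> C3/C4 P8 similar
  -> R2 @ bar 7 tick 0 v(0, 2): B2/D4 m3 -> C3/G4 P5 similar
  -> R2 @ bar 7 tick 0 v(0, 3): B2/D4 m3 -> C3/G4 P5 similar

(1, 0, R1, (0, 1))
(1, 0, R3, (1, 2))
(1, 0, R4, (0, 2))
(1, 0, R7, (2,))
(1, 1, R3, (1, 2))
(1, 2, R3, (1, 2))
(1, 3, R3, (1, 2))
(2, 0, R1, (0, 1))
(2, 0, R3, (2, 3))
(2, 0, R4, (0, 3))
(2, 1, R3, (2, 3))
(2, 2, R3, (2, 3))
(2, 3, R3, (2, 3))
(3, 0, R1, (1, 2))
(3, 0, R3, (2, 3))
(3, 0, R4, (0, 3))
(3, 1, R3, (2, 3))
(3, 2, R3, (2, 3))
(3, 3, R3, (2, 3))
(4, 0, R2, (2, 3))
(4, 0, R4, (0, 1))
(5, 0, R2, (0, 2))
(5, 0, R3, (2, 3))
(5, 0, R4, (0, 1))
(5, 0, R7, (1,))
(5, 1, R3, (2, 3))
(5, 2, R3, (2, 3))
(5, 3, R3, (2, 3))
(6, 0, R2, (1, 2))
(6, 0, R2, (1, 3))
(6, 0, R2, (2, 3))
(7, 0, R1, (1, 2))
(7, 0, R1, (1, 3))
(7, 0, R1, (2, 3))
(7, 0, R2, (0, 1))
(7, 0, R2, (0, 2))
(7, 0, R2, (0, 3))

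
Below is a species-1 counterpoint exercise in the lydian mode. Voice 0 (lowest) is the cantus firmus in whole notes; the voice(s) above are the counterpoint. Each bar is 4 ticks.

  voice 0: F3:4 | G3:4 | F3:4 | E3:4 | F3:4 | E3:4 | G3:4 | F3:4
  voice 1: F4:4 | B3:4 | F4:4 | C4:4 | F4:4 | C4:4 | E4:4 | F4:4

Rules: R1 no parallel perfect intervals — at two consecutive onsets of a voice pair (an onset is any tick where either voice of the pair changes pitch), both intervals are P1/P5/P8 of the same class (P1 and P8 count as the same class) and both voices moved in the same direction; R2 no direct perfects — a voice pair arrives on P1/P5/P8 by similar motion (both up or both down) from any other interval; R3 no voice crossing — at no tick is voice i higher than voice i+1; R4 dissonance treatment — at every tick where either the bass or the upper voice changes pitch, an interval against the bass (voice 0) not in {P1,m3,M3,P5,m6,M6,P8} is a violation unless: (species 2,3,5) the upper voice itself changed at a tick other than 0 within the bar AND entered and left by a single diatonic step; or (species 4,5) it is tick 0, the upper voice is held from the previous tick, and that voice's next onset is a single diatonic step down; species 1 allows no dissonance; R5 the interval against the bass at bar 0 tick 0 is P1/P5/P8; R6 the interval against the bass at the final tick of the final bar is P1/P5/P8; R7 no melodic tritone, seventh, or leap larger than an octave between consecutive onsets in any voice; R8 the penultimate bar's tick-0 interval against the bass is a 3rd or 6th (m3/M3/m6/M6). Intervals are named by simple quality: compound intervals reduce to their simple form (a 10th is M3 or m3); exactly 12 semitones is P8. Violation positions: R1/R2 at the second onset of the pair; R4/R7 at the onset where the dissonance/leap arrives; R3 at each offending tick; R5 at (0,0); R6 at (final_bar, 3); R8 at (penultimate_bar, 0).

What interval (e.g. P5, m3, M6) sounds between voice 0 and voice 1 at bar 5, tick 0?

m6

voice 0=E3 voice 1=C4 -> m6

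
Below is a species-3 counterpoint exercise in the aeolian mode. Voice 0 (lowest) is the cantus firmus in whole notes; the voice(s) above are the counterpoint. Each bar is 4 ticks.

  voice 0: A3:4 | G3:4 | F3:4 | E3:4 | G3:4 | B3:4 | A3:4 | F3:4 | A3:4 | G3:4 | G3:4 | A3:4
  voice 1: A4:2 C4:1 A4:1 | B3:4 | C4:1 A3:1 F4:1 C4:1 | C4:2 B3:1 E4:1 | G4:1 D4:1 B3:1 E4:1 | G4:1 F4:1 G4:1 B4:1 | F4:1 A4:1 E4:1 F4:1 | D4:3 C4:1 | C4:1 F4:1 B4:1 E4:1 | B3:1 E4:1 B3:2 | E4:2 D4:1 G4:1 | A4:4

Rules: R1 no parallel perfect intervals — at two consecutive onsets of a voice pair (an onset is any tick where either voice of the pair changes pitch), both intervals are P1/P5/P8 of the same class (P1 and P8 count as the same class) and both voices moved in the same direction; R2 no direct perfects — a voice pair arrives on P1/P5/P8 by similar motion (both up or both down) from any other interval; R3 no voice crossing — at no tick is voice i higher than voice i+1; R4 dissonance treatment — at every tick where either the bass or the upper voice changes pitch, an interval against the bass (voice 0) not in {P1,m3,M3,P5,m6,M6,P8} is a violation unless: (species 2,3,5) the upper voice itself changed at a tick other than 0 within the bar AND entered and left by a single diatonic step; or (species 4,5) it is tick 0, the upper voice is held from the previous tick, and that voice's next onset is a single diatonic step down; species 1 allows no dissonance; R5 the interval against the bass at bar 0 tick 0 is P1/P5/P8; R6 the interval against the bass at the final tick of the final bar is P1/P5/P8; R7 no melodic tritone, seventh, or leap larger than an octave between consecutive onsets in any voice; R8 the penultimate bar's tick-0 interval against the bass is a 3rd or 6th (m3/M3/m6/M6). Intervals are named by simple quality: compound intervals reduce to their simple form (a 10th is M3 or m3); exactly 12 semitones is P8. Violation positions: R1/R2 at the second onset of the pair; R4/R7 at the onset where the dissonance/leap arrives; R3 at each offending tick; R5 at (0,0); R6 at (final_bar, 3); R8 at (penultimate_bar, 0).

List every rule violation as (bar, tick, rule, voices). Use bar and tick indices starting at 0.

(1, 0, R7, (1,))
(4, 0, R1, (0, 1))
(6, 0, R7, (1,))
(8, 2, R4, (0, 1))
(8, 2, R7, (1,))
(11, 0, R1, (0, 1))

bar 0: v0=A3 v1=A4 downbeat P8
bar 1: v0=G3 v1=B3 downbeat M3
bar 2: v0=F3 v1=C4 downbeat P5
bar 3: v0=E3 v1=C4 downbeat m6
bar 4: v0=G3 v1=G4 downbeat P8
bar 5: v0=B3 v1=G4 downbeat m6
bar 6: v0=A3 v1=F4 downbeat m6
bar 7: v0=F3 v1=D4 downbeat M6
bar 8: v0=A3 v1=C4 downbeat m3
bar 9: v0=G3 v1=B3 downbeat M3
bar 10: v0=G3 v1=E4 downbeat M6
bar 11: v0=A3 v1=A4 downbeat P8
  -> R7 @ bar 1 tick 0 v(1,): A4->B3 leap 10st
  -> R1 @ bar 4 tick 0 v(0, 1): E3/E4 P8 -> G3/G4 P8 similar
  -> R7 @ bar 6 tick 0 v(1,): B4->F4 leap 6st
  -> R4 @ bar 8 tick 2 v(0, 1): A3/B4 M2 untreated
  -> R7 @ bar 8 tick 2 v(1,): F4->B4 leap 6st
  -> R1 @ bar 11 tick 0 v(0, 1): G3/G4 P8 -> A3/A4 P8 similar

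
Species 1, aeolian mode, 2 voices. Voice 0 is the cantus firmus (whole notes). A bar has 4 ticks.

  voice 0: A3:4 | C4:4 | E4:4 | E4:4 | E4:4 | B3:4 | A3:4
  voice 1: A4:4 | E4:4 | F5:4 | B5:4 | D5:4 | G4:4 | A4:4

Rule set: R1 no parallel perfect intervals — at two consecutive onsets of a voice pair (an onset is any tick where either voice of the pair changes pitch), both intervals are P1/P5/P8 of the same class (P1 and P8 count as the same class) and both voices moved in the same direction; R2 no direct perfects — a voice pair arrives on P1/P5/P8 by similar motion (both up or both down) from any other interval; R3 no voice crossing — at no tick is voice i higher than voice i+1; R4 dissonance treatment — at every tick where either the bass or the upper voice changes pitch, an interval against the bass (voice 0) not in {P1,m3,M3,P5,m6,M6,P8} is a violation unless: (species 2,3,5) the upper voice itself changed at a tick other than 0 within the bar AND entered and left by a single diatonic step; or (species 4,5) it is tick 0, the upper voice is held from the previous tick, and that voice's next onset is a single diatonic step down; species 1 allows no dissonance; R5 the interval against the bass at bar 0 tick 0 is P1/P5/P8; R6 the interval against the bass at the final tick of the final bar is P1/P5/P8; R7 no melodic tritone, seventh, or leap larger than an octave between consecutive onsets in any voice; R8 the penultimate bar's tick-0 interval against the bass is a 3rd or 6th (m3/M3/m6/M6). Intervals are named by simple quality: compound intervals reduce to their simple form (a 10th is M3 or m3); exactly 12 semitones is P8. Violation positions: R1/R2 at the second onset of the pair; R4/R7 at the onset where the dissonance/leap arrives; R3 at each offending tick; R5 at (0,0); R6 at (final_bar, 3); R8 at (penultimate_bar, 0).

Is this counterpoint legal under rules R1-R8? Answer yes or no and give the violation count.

bar 0: v0=A3 v1=A4 (P8)
bar 1: v0=C4 v1=E4 (M3)
bar 2: v0=E4 v1=F5 (m2)
bar 3: v0=E4 v1=B5 (P5)
bar 4: v0=E4 v1=D5 (m7)
bar 5: v0=B3 v1=G4 (m6)
bar 6: v0=A3 v1=A4 (P8)
  R4 @ bar2.0: E4/F5 m2 untreated
  R7 @ bar2.0: E4->F5 leap 13st
  R7 @ bar3.0: F5->B5 leap 6st
  R4 @ bar4.0: E4/D5 m7 untreated

No (4 violations)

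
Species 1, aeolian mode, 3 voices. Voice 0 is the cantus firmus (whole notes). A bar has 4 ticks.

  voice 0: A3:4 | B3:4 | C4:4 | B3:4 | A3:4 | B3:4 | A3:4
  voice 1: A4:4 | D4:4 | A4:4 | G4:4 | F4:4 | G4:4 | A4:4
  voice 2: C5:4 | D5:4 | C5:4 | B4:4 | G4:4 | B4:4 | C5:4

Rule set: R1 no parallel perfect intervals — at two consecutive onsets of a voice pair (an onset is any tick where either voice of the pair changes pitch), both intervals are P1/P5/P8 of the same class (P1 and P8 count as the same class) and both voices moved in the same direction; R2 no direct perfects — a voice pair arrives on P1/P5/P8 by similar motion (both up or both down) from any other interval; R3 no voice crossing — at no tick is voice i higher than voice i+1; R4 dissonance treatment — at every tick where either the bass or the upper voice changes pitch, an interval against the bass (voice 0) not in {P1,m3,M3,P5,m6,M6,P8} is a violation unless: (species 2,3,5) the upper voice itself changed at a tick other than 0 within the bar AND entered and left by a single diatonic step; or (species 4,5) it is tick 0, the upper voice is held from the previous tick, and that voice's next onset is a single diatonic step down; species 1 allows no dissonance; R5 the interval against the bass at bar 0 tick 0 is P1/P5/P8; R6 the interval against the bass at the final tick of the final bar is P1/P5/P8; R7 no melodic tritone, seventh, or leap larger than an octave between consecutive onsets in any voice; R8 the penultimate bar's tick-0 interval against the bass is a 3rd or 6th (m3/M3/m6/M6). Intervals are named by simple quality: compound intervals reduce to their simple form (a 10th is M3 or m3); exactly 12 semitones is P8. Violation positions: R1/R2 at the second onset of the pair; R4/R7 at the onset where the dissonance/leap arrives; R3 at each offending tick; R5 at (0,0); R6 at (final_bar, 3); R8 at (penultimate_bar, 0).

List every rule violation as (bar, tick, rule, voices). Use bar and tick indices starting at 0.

bar 0: v0=A3 v1=A4 v2=C5 downbeat m3
bar 1: v0=B3 v1=D4 v2=D5 downbeat m3
bar 2: v0=C4 v1=A4 v2=C5 downbeat P8
bar 3: v0=B3 v1=G4 v2=B4 downbeat P8
bar 4: v0=A3 v1=F4 v2=G4 downbeat m7
bar 5: v0=B3 v1=G4 v2=B4 downbeat P8
bar 6: v0=A3 v1=A4 v2=C5 downbeat m3
  -> R5 @ bar 0 tick 0 v(0, 2): opens on m3
  -> R1 @ bar 3 tick 0 v(0, 2): C4/C5 P8 -> B3/B4 P8 similar
  -> R4 @ bar 4 tick 0 v(0, 2): A3/G4 m7 untreated
  -> R2 @ bar 5 tick 0 v(0, 2): A3/G4 m7 -> B3/B4 P8 similar
  -> R8 @ bar 5 tick 0 v(0, 2): penult P8 not 3rd/6th
  -> R6 @ bar 6 tick 3 v(0, 2): closes on m3

(0, 0, R5, (0, 2))
(3, 0, R1, (0, 2))
(4, 0, R4, (0, 2))
(5, 0, R2, (0, 2))
(5, 0, R8, (0, 2))
(6, 3, R6, (0, 2))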